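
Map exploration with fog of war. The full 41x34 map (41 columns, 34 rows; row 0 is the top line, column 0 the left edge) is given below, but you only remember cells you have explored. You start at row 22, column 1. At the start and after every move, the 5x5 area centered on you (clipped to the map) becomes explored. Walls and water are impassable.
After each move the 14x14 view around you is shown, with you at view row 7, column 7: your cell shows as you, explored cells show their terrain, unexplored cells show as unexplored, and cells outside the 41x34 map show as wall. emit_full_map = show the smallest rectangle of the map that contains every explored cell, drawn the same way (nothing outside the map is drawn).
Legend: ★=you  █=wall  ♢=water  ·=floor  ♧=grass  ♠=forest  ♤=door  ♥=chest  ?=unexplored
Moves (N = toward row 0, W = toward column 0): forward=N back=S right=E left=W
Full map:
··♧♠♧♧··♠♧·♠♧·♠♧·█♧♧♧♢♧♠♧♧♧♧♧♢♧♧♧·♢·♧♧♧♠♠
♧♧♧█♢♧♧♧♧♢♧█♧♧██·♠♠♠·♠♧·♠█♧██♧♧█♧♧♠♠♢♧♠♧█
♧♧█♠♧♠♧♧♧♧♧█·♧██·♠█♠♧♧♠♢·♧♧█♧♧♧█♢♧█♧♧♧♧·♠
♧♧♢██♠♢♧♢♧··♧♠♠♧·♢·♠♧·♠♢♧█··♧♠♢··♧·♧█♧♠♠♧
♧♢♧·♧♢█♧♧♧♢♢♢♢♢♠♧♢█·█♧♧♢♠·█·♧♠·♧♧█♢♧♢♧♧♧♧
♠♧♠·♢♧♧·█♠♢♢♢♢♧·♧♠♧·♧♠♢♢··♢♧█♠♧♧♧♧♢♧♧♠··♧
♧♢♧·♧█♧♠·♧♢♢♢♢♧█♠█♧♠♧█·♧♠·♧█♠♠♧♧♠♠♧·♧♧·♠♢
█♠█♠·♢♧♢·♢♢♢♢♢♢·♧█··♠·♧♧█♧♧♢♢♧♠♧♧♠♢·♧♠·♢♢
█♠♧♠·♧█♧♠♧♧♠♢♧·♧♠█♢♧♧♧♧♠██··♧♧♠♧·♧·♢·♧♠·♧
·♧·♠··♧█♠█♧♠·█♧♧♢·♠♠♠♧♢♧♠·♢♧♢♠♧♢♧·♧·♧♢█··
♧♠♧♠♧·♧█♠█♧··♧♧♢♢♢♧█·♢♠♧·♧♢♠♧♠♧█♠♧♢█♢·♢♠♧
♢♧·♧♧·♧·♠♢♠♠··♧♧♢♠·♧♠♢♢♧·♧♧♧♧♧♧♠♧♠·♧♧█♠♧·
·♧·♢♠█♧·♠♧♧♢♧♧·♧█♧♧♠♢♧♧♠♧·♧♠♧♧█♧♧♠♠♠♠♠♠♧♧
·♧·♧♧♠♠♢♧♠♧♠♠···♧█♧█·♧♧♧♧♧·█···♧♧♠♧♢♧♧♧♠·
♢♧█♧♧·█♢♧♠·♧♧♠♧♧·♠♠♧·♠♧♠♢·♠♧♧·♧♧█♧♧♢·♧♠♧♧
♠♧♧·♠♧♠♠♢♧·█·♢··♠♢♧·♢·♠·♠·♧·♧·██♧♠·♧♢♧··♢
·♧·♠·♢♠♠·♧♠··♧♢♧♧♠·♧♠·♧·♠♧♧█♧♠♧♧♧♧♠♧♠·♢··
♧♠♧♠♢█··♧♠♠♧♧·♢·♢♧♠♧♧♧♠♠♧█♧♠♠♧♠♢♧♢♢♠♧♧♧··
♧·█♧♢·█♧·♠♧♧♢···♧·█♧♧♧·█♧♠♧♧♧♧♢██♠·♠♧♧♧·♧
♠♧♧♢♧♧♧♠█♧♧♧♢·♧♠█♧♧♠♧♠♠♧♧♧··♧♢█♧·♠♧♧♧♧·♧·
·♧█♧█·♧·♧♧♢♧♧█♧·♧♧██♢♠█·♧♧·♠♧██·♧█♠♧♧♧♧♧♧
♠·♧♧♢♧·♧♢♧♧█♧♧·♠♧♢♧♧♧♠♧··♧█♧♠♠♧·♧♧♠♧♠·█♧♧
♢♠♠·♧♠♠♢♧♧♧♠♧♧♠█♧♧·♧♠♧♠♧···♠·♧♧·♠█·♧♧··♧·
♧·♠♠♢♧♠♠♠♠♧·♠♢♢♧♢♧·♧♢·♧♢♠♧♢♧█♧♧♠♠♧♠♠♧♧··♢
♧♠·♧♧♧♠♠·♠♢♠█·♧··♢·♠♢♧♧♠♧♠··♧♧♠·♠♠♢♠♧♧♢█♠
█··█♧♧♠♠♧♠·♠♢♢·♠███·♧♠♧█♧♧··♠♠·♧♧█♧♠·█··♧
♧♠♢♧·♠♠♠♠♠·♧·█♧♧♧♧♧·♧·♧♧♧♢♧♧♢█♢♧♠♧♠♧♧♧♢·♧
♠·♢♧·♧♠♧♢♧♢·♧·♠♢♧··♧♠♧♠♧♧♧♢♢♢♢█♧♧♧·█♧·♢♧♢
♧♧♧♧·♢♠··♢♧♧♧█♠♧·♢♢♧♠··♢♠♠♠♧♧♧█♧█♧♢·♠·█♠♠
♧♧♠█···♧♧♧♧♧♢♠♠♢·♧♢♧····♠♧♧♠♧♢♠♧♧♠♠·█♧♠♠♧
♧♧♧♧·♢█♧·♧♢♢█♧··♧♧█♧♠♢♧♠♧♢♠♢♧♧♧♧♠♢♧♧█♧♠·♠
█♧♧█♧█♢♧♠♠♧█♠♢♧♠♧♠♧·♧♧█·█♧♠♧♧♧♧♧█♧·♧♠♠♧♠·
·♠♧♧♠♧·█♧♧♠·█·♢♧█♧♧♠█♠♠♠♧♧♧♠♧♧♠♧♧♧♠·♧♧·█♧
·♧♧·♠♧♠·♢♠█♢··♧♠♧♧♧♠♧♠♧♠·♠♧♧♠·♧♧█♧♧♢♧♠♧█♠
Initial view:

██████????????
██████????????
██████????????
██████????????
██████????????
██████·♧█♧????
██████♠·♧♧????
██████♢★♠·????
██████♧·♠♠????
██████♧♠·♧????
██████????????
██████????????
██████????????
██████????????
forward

██████????????
██████????????
██████????????
██████????????
██████????????
██████♠♧♧♢????
██████·♧█♧????
██████♠★♧♧????
██████♢♠♠·????
██████♧·♠♠????
██████♧♠·♧????
██████????????
██████????????
██████????????

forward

██████????????
██████????????
██████????????
██████????????
██████????????
██████♧·█♧????
██████♠♧♧♢????
██████·★█♧????
██████♠·♧♧????
██████♢♠♠·????
██████♧·♠♠????
██████♧♠·♧????
██████????????
██████????????

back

██████????????
██████????????
██████????????
██████????????
██████♧·█♧????
██████♠♧♧♢????
██████·♧█♧????
██████♠★♧♧????
██████♢♠♠·????
██████♧·♠♠????
██████♧♠·♧????
██████????????
██████????????
██████????????

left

███████???????
███████???????
███████???????
███████???????
███████♧·█♧???
███████♠♧♧♢???
███████·♧█♧???
███████★·♧♧???
███████♢♠♠·???
███████♧·♠♠???
███████♧♠·♧???
███████???????
███████???????
███████???????

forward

███████???????
███████???????
███████???????
███████???????
███████???????
███████♧·█♧???
███████♠♧♧♢???
███████★♧█♧???
███████♠·♧♧???
███████♢♠♠·???
███████♧·♠♠???
███████♧♠·♧???
███████???????
███████???????

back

███████???????
███████???????
███████???????
███████???????
███████♧·█♧???
███████♠♧♧♢???
███████·♧█♧???
███████★·♧♧???
███████♢♠♠·???
███████♧·♠♠???
███████♧♠·♧???
███████???????
███████???????
███████???????

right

██████????????
██████????????
██████????????
██████????????
██████♧·█♧????
██████♠♧♧♢????
██████·♧█♧????
██████♠★♧♧????
██████♢♠♠·????
██████♧·♠♠????
██████♧♠·♧????
██████????????
██████????????
██████????????

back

██████????????
██████????????
██████????????
██████♧·█♧????
██████♠♧♧♢????
██████·♧█♧????
██████♠·♧♧????
██████♢★♠·????
██████♧·♠♠????
██████♧♠·♧????
██████????????
██████????????
██████????????
██████????????


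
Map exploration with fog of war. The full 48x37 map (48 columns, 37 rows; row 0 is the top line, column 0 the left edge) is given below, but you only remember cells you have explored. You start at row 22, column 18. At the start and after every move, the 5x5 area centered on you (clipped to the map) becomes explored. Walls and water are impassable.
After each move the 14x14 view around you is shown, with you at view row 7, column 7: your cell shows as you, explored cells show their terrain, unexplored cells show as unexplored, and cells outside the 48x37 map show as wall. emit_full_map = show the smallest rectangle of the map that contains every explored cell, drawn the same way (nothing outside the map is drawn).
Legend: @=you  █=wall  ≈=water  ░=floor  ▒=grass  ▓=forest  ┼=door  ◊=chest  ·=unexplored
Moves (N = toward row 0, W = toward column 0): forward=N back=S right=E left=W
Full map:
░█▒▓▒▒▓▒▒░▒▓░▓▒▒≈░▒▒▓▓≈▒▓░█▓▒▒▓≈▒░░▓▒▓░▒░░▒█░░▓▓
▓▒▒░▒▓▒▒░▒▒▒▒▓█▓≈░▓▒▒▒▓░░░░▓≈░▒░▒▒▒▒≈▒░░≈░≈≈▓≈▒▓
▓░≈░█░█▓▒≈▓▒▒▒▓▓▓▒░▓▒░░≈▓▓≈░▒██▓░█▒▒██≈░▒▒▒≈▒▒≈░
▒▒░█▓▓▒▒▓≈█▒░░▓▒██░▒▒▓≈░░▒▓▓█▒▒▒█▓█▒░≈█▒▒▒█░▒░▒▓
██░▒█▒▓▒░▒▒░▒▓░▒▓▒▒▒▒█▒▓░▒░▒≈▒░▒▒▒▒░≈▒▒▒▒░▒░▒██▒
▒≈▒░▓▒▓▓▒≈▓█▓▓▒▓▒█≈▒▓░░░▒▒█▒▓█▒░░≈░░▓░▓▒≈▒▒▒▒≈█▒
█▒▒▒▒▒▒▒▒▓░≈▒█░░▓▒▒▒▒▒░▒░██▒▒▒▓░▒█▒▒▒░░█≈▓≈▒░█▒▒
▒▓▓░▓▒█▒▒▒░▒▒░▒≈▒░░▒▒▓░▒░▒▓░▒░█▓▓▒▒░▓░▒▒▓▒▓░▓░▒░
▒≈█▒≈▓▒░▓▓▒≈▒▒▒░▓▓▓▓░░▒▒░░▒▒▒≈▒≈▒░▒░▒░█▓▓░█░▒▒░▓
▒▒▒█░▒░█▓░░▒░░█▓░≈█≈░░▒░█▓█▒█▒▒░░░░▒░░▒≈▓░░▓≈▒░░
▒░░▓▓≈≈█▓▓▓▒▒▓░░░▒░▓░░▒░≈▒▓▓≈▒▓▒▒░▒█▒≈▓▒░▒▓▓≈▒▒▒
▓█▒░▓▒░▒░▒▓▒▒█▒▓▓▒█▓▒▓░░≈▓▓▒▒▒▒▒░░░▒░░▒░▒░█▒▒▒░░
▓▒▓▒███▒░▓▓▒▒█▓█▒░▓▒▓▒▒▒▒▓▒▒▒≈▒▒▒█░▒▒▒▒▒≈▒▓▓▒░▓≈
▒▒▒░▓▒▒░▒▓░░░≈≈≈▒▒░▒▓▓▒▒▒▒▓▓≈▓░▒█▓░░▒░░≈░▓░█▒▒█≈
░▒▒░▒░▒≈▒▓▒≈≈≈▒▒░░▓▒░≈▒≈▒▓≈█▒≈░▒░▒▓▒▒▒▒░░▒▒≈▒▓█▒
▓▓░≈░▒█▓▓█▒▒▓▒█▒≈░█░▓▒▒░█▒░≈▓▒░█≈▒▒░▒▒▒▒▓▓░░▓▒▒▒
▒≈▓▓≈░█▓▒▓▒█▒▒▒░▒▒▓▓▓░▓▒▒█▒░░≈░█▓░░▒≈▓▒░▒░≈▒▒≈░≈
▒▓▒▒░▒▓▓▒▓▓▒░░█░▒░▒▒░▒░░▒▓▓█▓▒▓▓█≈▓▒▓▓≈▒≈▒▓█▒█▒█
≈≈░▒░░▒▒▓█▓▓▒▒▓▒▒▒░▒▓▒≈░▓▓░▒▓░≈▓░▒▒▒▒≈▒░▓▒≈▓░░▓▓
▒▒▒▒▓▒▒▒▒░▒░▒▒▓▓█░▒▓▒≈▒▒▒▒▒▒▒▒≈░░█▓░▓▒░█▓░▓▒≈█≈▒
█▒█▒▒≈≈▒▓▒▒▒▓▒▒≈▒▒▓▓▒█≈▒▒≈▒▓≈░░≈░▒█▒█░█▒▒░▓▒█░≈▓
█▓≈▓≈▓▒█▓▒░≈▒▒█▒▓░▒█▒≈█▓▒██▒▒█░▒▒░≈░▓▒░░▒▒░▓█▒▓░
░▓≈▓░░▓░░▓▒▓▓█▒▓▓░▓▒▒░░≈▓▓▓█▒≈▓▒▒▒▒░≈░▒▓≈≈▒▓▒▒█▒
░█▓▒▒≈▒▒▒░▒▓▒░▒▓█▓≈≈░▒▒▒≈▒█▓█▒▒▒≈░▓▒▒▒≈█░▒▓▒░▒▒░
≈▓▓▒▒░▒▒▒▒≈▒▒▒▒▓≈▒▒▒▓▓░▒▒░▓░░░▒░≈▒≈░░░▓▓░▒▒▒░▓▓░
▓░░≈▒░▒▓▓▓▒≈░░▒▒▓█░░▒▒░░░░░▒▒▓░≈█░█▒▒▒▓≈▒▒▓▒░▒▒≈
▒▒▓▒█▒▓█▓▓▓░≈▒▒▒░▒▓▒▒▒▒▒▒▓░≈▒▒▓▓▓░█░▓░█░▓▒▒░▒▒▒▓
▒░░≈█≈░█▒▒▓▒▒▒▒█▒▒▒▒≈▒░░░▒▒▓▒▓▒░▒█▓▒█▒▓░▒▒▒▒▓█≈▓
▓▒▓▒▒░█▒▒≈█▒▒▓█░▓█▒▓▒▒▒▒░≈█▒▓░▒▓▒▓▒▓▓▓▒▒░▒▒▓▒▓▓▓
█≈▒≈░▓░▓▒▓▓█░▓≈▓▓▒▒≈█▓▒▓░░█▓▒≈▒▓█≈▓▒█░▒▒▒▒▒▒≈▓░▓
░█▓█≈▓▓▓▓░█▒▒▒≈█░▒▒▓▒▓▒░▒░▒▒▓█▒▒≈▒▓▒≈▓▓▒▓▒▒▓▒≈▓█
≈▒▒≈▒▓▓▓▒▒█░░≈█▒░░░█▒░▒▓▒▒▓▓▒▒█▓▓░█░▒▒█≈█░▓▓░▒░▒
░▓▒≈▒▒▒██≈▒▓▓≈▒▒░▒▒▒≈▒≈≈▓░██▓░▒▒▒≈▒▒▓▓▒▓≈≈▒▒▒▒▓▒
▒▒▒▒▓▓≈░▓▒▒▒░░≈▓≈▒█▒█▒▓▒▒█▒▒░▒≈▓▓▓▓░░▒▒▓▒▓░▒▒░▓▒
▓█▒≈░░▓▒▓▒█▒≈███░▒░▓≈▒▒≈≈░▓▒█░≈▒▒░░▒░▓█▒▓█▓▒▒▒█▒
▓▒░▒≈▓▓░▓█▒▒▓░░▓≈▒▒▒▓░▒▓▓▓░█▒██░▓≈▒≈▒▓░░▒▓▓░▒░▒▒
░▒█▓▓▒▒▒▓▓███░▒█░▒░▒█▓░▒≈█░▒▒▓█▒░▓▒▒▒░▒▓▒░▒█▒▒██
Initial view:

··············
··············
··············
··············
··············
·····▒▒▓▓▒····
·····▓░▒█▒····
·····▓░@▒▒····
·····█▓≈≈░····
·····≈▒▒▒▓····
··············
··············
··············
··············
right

··············
··············
··············
··············
··············
····▒▒▓▓▒█····
····▓░▒█▒≈····
····▓░▓@▒░····
····█▓≈≈░▒····
····≈▒▒▒▓▓····
··············
··············
··············
··············

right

··············
··············
··············
··············
··············
···▒▒▓▓▒█≈····
···▓░▒█▒≈█····
···▓░▓▒@░░····
···█▓≈≈░▒▒····
···≈▒▒▒▓▓░····
··············
··············
··············
··············

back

··············
··············
··············
··············
···▒▒▓▓▒█≈····
···▓░▒█▒≈█····
···▓░▓▒▒░░····
···█▓≈≈@▒▒····
···≈▒▒▒▓▓░····
·····░░▒▒░····
··············
··············
··············
··············

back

··············
··············
··············
···▒▒▓▓▒█≈····
···▓░▒█▒≈█····
···▓░▓▒▒░░····
···█▓≈≈░▒▒····
···≈▒▒▒@▓░····
·····░░▒▒░····
·····▓▒▒▒▒····
··············
··············
··············
··············

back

··············
··············
···▒▒▓▓▒█≈····
···▓░▒█▒≈█····
···▓░▓▒▒░░····
···█▓≈≈░▒▒····
···≈▒▒▒▓▓░····
·····░░@▒░····
·····▓▒▒▒▒····
·····▒▒≈▒░····
··············
··············
··············
··············

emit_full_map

▒▒▓▓▒█≈
▓░▒█▒≈█
▓░▓▒▒░░
█▓≈≈░▒▒
≈▒▒▒▓▓░
··░░@▒░
··▓▒▒▒▒
··▒▒≈▒░

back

··············
···▒▒▓▓▒█≈····
···▓░▒█▒≈█····
···▓░▓▒▒░░····
···█▓≈≈░▒▒····
···≈▒▒▒▓▓░····
·····░░▒▒░····
·····▓▒@▒▒····
·····▒▒≈▒░····
·····▒▓▒▒▒····
··············
··············
··············
··············

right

··············
··▒▒▓▓▒█≈·····
··▓░▒█▒≈█·····
··▓░▓▒▒░░·····
··█▓≈≈░▒▒·····
··≈▒▒▒▓▓░▒····
····░░▒▒░░····
····▓▒▒@▒▒····
····▒▒≈▒░░····
····▒▓▒▒▒▒····
··············
··············
··············
··············

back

··▒▒▓▓▒█≈·····
··▓░▒█▒≈█·····
··▓░▓▒▒░░·····
··█▓≈≈░▒▒·····
··≈▒▒▒▓▓░▒····
····░░▒▒░░····
····▓▒▒▒▒▒····
····▒▒≈@░░····
····▒▓▒▒▒▒····
·····≈█▓▒▓····
··············
··············
··············
··············

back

··▓░▒█▒≈█·····
··▓░▓▒▒░░·····
··█▓≈≈░▒▒·····
··≈▒▒▒▓▓░▒····
····░░▒▒░░····
····▓▒▒▒▒▒····
····▒▒≈▒░░····
····▒▓▒@▒▒····
·····≈█▓▒▓····
·····▓▒▓▒░····
··············
··············
··············
··············

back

··▓░▓▒▒░░·····
··█▓≈≈░▒▒·····
··≈▒▒▒▓▓░▒····
····░░▒▒░░····
····▓▒▒▒▒▒····
····▒▒≈▒░░····
····▒▓▒▒▒▒····
·····≈█@▒▓····
·····▓▒▓▒░····
·····█▒░▒▓····
··············
··············
··············
··············

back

··█▓≈≈░▒▒·····
··≈▒▒▒▓▓░▒····
····░░▒▒░░····
····▓▒▒▒▒▒····
····▒▒≈▒░░····
····▒▓▒▒▒▒····
·····≈█▓▒▓····
·····▓▒@▒░····
·····█▒░▒▓····
·····▒≈▒≈≈····
··············
··············
··············
··············

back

··≈▒▒▒▓▓░▒····
····░░▒▒░░····
····▓▒▒▒▒▒····
····▒▒≈▒░░····
····▒▓▒▒▒▒····
·····≈█▓▒▓····
·····▓▒▓▒░····
·····█▒@▒▓····
·····▒≈▒≈≈····
·····▒█▒▓▒····
··············
··············
··············
██████████████

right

·≈▒▒▒▓▓░▒·····
···░░▒▒░░·····
···▓▒▒▒▒▒·····
···▒▒≈▒░░·····
···▒▓▒▒▒▒·····
····≈█▓▒▓░····
····▓▒▓▒░▒····
····█▒░@▓▒····
····▒≈▒≈≈▓····
····▒█▒▓▒▒····
··············
··············
··············
██████████████

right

≈▒▒▒▓▓░▒······
··░░▒▒░░······
··▓▒▒▒▒▒······
··▒▒≈▒░░······
··▒▓▒▒▒▒······
···≈█▓▒▓░░····
···▓▒▓▒░▒░····
···█▒░▒@▒▒····
···▒≈▒≈≈▓░····
···▒█▒▓▒▒█····
··············
··············
··············
██████████████

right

▒▒▒▓▓░▒·······
·░░▒▒░░·······
·▓▒▒▒▒▒·······
·▒▒≈▒░░·······
·▒▓▒▒▒▒·······
··≈█▓▒▓░░█····
··▓▒▓▒░▒░▒····
··█▒░▒▓@▒▓····
··▒≈▒≈≈▓░█····
··▒█▒▓▒▒█▒····
··············
··············
··············
██████████████

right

▒▒▓▓░▒········
░░▒▒░░········
▓▒▒▒▒▒········
▒▒≈▒░░········
▒▓▒▒▒▒········
·≈█▓▒▓░░█▓····
·▓▒▓▒░▒░▒▒····
·█▒░▒▓▒@▓▓····
·▒≈▒≈≈▓░██····
·▒█▒▓▒▒█▒▒····
··············
··············
··············
██████████████

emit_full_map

▒▒▓▓▒█≈·····
▓░▒█▒≈█·····
▓░▓▒▒░░·····
█▓≈≈░▒▒·····
≈▒▒▒▓▓░▒····
··░░▒▒░░····
··▓▒▒▒▒▒····
··▒▒≈▒░░····
··▒▓▒▒▒▒····
···≈█▓▒▓░░█▓
···▓▒▓▒░▒░▒▒
···█▒░▒▓▒@▓▓
···▒≈▒≈≈▓░██
···▒█▒▓▒▒█▒▒


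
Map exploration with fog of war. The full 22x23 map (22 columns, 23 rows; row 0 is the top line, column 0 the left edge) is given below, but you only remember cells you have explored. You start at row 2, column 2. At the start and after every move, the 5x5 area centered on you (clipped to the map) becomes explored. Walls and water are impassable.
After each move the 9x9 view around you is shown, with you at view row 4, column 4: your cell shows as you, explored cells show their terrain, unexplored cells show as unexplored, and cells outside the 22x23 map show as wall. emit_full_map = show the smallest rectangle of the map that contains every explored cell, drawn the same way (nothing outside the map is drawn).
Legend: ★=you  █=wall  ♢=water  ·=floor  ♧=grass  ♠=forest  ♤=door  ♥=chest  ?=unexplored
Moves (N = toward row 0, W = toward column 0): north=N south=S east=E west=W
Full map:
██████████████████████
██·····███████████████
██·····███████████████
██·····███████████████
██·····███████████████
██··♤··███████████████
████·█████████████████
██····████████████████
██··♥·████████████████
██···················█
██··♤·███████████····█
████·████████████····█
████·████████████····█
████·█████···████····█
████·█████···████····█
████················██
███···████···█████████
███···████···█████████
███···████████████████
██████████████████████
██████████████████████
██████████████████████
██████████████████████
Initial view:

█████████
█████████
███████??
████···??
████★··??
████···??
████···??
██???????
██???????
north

█████████
█████████
█████████
███████??
████★··??
████···??
████···??
████···??
██???????

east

█████████
█████████
█████████
███████??
███·★··??
███····??
███····??
███···???
█????????

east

█████████
█████████
█████████
███████??
██··★··??
██·····??
██·····??
██···????
?????????

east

█████████
█████████
█████████
███████??
█···★·█??
█·····█??
█·····█??
█···?????
?????????

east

█████████
█████████
█████████
███████??
····★██??
·····██??
·····██??
···??????
?????????

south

█████████
█████████
███████??
·····██??
····★██??
·····██??
·····██??
?????????
?????????

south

█████████
███████??
·····██??
·····██??
····★██??
·····██??
??♤··██??
?????????
?????????

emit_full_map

█████████
██·····██
██·····██
██····★██
██·····██
????♤··██

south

███████??
·····██??
·····██??
·····██??
····★██??
??♤··██??
??·████??
?????????
?????????

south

·····██??
·····██??
·····██??
·····██??
??♤·★██??
??·████??
??··███??
?????????
?????????

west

█·····██?
█·····██?
█·····██?
█·····██?
??·♤★·██?
??█·████?
??···███?
?????????
?????????

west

██·····██
██·····██
██·····██
██·····██
??··★··██
??██·████
??····███
?????????
?????????

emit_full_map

█████████
██·····██
██·····██
██·····██
██·····██
??··★··██
??██·████
??····███

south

██·····██
██·····██
██·····██
??··♤··██
??██★████
??····███
??··♥·█??
?????????
?????????

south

██·····██
██·····██
??··♤··██
??██·████
??··★·███
??··♥·█??
??·····??
?????????
?????????

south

██·····██
??··♤··██
??██·████
??····███
??··★·█??
??·····??
??··♤·█??
?????????
?????????

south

??··♤··██
??██·████
??····███
??··♥·█??
??··★··??
??··♤·█??
??██·██??
?????????
?????????

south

??██·████
??····███
??··♥·█??
??·····??
??··★·█??
??██·██??
??██·██??
?????????
?????????

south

??····███
??··♥·█??
??·····??
??··♤·█??
??██★██??
??██·██??
??██·██??
?????????
?????????

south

??··♥·█??
??·····??
??··♤·█??
??██·██??
??██★██??
??██·██??
??██·██??
?????????
?????????

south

??·····??
??··♤·█??
??██·██??
??██·██??
??██★██??
??██·██??
??██···??
?????????
?????????

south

??··♤·█??
??██·██??
??██·██??
??██·██??
??██★██??
??██···??
??█···█??
?????????
?????????

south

??██·██??
??██·██??
??██·██??
??██·██??
??██★··??
??█···█??
??█···█??
?????????
?????????

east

?██·██???
?██·██???
?██·███??
?██·███??
?██·★··??
?█···██??
?█···██??
?????????
?????????

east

██·██????
██·██????
██·████??
██·████??
██··★··??
█···███??
█···███??
?????????
?????????

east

█·██?????
█·██?????
█·█████??
█·█████??
█···★··??
···████??
···████??
?????????
?????????

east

·██??????
·██??????
·█████·??
·█████·??
····★··??
··████·??
··████·??
?????????
?????????

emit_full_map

█████████??
██·····██??
██·····██??
██·····██??
██·····██??
??··♤··██??
??██·████??
??····███??
??··♥·█????
??·····????
??··♤·█????
??██·██????
??██·██????
??██·█████·
??██·█████·
??██····★··
??█···████·
??█···████·

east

██???????
██???????
█████··??
█████··??
····★··??
·████··??
·████··??
?????????
?????????

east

█????????
█????????
████···??
████···??
····★··??
████···??
████···??
?????????
?????????

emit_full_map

█████████????
██·····██????
██·····██????
██·····██????
██·····██????
??··♤··██????
??██·████????
??····███????
??··♥·█??????
??·····??????
??··♤·█??????
??██·██??????
??██·██??????
??██·█████···
??██·█████···
??██······★··
??█···████···
??█···████···


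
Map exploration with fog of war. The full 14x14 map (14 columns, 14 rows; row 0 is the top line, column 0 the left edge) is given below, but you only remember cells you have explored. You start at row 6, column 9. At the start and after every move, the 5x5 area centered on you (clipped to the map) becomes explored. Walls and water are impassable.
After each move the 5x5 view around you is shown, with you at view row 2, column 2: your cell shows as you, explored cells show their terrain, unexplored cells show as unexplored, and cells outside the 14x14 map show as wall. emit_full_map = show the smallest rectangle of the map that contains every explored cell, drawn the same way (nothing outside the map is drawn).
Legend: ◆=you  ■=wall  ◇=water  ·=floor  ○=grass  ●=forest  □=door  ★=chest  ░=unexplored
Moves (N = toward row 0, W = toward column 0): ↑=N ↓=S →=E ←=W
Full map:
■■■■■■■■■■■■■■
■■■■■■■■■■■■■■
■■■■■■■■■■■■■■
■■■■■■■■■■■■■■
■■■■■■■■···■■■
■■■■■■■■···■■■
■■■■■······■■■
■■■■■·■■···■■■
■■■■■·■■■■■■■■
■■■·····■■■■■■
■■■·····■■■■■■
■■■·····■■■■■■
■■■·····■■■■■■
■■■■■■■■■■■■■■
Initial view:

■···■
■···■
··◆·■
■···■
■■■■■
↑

■■■■■
■···■
■·◆·■
····■
■···■

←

■■■■■
■■···
■■◆··
·····
■■···

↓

■■···
■■···
··◆··
■■···
■■■■■

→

■···■
■···■
··◆·■
■···■
■■■■■

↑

■■■■■
■···■
■·◆·■
····■
■···■

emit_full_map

■■■■■■
■■···■
■■·◆·■
·····■
■■···■
■■■■■■

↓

■···■
■···■
··◆·■
■···■
■■■■■


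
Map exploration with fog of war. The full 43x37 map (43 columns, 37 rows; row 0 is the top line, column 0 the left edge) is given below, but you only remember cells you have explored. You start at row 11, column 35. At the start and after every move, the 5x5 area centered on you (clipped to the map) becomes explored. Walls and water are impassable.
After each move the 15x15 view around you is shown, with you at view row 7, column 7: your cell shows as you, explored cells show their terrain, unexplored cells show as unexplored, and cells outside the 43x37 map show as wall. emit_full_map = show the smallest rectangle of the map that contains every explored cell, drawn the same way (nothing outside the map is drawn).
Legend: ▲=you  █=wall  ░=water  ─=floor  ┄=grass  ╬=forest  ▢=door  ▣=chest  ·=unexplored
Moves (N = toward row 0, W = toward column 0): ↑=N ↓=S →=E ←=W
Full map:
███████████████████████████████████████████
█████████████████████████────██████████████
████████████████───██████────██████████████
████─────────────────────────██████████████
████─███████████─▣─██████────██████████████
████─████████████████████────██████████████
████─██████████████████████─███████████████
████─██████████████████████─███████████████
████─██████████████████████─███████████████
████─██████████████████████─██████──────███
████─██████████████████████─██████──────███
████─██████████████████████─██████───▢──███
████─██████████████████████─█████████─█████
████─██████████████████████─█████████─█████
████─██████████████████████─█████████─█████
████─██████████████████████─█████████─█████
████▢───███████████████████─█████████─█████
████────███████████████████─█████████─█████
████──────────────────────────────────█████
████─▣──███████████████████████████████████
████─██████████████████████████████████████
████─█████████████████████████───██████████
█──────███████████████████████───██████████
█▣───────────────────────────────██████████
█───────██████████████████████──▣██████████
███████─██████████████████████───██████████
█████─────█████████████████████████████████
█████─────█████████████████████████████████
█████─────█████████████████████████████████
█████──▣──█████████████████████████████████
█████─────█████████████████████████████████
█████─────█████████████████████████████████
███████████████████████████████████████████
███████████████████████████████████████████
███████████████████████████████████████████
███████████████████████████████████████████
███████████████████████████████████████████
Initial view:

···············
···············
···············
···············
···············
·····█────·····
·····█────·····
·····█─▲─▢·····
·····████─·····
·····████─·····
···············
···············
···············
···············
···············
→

··············█
··············█
··············█
··············█
··············█
····█─────····█
····█─────····█
····█──▲▢─····█
····████─█····█
····████─█····█
··············█
··············█
··············█
··············█
··············█

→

·············██
·············██
·············██
·············██
·············██
···█──────···██
···█──────···██
···█───▲──···██
···████─██···██
···████─██···██
·············██
·············██
·············██
·············██
·············██

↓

·············██
·············██
·············██
·············██
···█──────···██
···█──────···██
···█───▢──···██
···████▲██···██
···████─██···██
·····██─██···██
·············██
·············██
·············██
·············██
·············██

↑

·············██
·············██
·············██
·············██
·············██
···█──────···██
···█──────···██
···█───▲──···██
···████─██···██
···████─██···██
·····██─██···██
·············██
·············██
·············██
·············██

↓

·············██
·············██
·············██
·············██
···█──────···██
···█──────···██
···█───▢──···██
···████▲██···██
···████─██···██
·····██─██···██
·············██
·············██
·············██
·············██
·············██

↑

·············██
·············██
·············██
·············██
·············██
···█──────···██
···█──────···██
···█───▲──···██
···████─██···██
···████─██···██
·····██─██···██
·············██
·············██
·············██
·············██

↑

·············██
·············██
·············██
·············██
·············██
·····█████···██
···█──────···██
···█───▲──···██
···█───▢──···██
···████─██···██
···████─██···██
·····██─██···██
·············██
·············██
·············██

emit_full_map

··█████
█──────
█───▲──
█───▢──
████─██
████─██
··██─██

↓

·············██
·············██
·············██
·············██
·····█████···██
···█──────···██
···█──────···██
···█───▲──···██
···████─██···██
···████─██···██
·····██─██···██
·············██
·············██
·············██
·············██

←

··············█
··············█
··············█
··············█
······█████···█
····█──────···█
····█──────···█
····█──▲▢──···█
····████─██···█
····████─██···█
······██─██···█
··············█
··············█
··············█
··············█

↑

··············█
··············█
··············█
··············█
··············█
·····██████···█
····█──────···█
····█──▲───···█
····█───▢──···█
····████─██···█
····████─██···█
······██─██···█
··············█
··············█
··············█

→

·············██
·············██
·············██
·············██
·············██
····██████···██
···█──────···██
···█───▲──···██
···█───▢──···██
···████─██···██
···████─██···██
·····██─██···██
·············██
·············██
·············██

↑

·············██
·············██
·············██
·············██
·············██
·····█████···██
····██████···██
···█───▲──···██
···█──────···██
···█───▢──···██
···████─██···██
···████─██···██
·····██─██···██
·············██
·············██

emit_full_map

··█████
·██████
█───▲──
█──────
█───▢──
████─██
████─██
··██─██

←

··············█
··············█
··············█
··············█
··············█
·····██████···█
·····██████···█
····█──▲───···█
····█──────···█
····█───▢──···█
····████─██···█
····████─██···█
······██─██···█
··············█
··············█

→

·············██
·············██
·············██
·············██
·············██
····██████···██
····██████···██
···█───▲──···██
···█──────···██
···█───▢──···██
···████─██···██
···████─██···██
·····██─██···██
·············██
·············██

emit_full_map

·██████
·██████
█───▲──
█──────
█───▢──
████─██
████─██
··██─██
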